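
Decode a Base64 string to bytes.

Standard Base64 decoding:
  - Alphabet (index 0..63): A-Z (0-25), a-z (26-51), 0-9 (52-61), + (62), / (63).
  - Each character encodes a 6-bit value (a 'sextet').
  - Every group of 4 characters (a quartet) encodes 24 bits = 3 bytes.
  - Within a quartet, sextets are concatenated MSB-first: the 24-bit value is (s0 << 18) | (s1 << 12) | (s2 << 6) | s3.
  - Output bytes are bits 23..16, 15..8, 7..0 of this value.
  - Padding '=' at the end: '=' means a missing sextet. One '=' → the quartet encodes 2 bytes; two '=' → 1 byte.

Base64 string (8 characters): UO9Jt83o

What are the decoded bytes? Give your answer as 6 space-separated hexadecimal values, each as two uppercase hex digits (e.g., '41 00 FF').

Answer: 50 EF 49 B7 CD E8

Derivation:
After char 0 ('U'=20): chars_in_quartet=1 acc=0x14 bytes_emitted=0
After char 1 ('O'=14): chars_in_quartet=2 acc=0x50E bytes_emitted=0
After char 2 ('9'=61): chars_in_quartet=3 acc=0x143BD bytes_emitted=0
After char 3 ('J'=9): chars_in_quartet=4 acc=0x50EF49 -> emit 50 EF 49, reset; bytes_emitted=3
After char 4 ('t'=45): chars_in_quartet=1 acc=0x2D bytes_emitted=3
After char 5 ('8'=60): chars_in_quartet=2 acc=0xB7C bytes_emitted=3
After char 6 ('3'=55): chars_in_quartet=3 acc=0x2DF37 bytes_emitted=3
After char 7 ('o'=40): chars_in_quartet=4 acc=0xB7CDE8 -> emit B7 CD E8, reset; bytes_emitted=6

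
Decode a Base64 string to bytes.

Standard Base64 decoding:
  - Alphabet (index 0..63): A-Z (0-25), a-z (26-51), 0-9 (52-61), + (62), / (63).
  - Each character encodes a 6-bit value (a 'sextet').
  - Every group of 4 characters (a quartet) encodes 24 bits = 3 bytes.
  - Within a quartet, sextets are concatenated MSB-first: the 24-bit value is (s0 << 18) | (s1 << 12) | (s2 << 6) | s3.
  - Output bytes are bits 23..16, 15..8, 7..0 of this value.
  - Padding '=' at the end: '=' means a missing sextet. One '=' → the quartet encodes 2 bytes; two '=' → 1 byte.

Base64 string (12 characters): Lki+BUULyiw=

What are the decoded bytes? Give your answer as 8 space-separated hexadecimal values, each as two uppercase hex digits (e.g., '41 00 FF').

Answer: 2E 48 BE 05 45 0B CA 2C

Derivation:
After char 0 ('L'=11): chars_in_quartet=1 acc=0xB bytes_emitted=0
After char 1 ('k'=36): chars_in_quartet=2 acc=0x2E4 bytes_emitted=0
After char 2 ('i'=34): chars_in_quartet=3 acc=0xB922 bytes_emitted=0
After char 3 ('+'=62): chars_in_quartet=4 acc=0x2E48BE -> emit 2E 48 BE, reset; bytes_emitted=3
After char 4 ('B'=1): chars_in_quartet=1 acc=0x1 bytes_emitted=3
After char 5 ('U'=20): chars_in_quartet=2 acc=0x54 bytes_emitted=3
After char 6 ('U'=20): chars_in_quartet=3 acc=0x1514 bytes_emitted=3
After char 7 ('L'=11): chars_in_quartet=4 acc=0x5450B -> emit 05 45 0B, reset; bytes_emitted=6
After char 8 ('y'=50): chars_in_quartet=1 acc=0x32 bytes_emitted=6
After char 9 ('i'=34): chars_in_quartet=2 acc=0xCA2 bytes_emitted=6
After char 10 ('w'=48): chars_in_quartet=3 acc=0x328B0 bytes_emitted=6
Padding '=': partial quartet acc=0x328B0 -> emit CA 2C; bytes_emitted=8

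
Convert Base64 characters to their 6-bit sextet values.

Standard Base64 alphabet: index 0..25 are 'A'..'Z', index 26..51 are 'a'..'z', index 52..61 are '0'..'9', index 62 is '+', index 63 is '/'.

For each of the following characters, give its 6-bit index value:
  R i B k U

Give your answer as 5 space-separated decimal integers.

'R': A..Z range, ord('R') − ord('A') = 17
'i': a..z range, 26 + ord('i') − ord('a') = 34
'B': A..Z range, ord('B') − ord('A') = 1
'k': a..z range, 26 + ord('k') − ord('a') = 36
'U': A..Z range, ord('U') − ord('A') = 20

Answer: 17 34 1 36 20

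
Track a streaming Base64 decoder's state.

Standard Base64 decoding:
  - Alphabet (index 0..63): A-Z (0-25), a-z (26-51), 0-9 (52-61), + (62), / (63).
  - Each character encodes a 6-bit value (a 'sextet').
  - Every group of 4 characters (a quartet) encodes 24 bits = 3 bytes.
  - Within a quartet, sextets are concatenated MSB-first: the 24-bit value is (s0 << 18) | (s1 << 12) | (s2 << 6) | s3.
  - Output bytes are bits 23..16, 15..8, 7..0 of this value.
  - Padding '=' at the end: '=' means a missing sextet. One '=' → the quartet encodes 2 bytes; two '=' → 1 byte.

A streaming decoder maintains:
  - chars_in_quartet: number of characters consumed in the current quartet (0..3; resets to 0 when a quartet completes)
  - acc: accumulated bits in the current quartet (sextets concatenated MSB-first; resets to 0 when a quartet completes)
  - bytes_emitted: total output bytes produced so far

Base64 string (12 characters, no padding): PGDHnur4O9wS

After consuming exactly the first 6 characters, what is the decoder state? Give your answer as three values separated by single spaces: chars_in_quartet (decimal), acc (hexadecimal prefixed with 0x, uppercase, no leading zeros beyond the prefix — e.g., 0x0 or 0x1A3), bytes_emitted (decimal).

Answer: 2 0x9EE 3

Derivation:
After char 0 ('P'=15): chars_in_quartet=1 acc=0xF bytes_emitted=0
After char 1 ('G'=6): chars_in_quartet=2 acc=0x3C6 bytes_emitted=0
After char 2 ('D'=3): chars_in_quartet=3 acc=0xF183 bytes_emitted=0
After char 3 ('H'=7): chars_in_quartet=4 acc=0x3C60C7 -> emit 3C 60 C7, reset; bytes_emitted=3
After char 4 ('n'=39): chars_in_quartet=1 acc=0x27 bytes_emitted=3
After char 5 ('u'=46): chars_in_quartet=2 acc=0x9EE bytes_emitted=3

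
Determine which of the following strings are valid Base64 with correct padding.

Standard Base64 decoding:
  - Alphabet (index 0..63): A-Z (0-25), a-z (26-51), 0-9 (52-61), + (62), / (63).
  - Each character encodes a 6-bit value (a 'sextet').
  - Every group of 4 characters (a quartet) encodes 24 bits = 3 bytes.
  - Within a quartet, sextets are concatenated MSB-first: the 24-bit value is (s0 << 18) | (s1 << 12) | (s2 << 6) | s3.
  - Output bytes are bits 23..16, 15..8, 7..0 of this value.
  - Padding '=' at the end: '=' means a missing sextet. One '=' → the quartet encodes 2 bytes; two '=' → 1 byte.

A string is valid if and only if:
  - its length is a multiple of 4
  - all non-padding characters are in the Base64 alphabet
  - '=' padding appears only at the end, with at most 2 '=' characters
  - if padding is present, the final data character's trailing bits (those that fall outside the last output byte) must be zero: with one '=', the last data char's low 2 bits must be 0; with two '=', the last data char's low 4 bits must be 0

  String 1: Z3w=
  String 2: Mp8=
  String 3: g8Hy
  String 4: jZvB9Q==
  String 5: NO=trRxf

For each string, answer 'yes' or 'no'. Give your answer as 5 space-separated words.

Answer: yes yes yes yes no

Derivation:
String 1: 'Z3w=' → valid
String 2: 'Mp8=' → valid
String 3: 'g8Hy' → valid
String 4: 'jZvB9Q==' → valid
String 5: 'NO=trRxf' → invalid (bad char(s): ['=']; '=' in middle)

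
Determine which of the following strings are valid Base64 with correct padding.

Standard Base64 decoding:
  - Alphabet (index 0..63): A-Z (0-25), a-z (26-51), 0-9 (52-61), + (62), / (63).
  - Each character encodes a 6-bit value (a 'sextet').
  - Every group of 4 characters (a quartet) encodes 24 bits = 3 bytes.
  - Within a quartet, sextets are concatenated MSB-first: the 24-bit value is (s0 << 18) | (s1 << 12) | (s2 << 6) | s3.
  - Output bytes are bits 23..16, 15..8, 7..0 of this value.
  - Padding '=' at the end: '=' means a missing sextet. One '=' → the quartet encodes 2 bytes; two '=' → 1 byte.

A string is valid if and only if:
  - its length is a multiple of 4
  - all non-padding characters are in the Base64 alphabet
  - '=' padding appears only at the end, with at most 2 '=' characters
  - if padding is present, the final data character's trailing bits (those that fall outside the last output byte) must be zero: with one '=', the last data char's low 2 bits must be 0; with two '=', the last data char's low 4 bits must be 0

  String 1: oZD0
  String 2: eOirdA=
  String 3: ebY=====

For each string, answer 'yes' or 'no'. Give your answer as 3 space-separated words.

String 1: 'oZD0' → valid
String 2: 'eOirdA=' → invalid (len=7 not mult of 4)
String 3: 'ebY=====' → invalid (5 pad chars (max 2))

Answer: yes no no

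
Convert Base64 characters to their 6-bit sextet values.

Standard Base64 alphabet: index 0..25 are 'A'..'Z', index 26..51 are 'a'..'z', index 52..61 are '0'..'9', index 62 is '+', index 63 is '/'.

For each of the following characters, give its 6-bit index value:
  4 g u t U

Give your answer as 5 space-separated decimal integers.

Answer: 56 32 46 45 20

Derivation:
'4': 0..9 range, 52 + ord('4') − ord('0') = 56
'g': a..z range, 26 + ord('g') − ord('a') = 32
'u': a..z range, 26 + ord('u') − ord('a') = 46
't': a..z range, 26 + ord('t') − ord('a') = 45
'U': A..Z range, ord('U') − ord('A') = 20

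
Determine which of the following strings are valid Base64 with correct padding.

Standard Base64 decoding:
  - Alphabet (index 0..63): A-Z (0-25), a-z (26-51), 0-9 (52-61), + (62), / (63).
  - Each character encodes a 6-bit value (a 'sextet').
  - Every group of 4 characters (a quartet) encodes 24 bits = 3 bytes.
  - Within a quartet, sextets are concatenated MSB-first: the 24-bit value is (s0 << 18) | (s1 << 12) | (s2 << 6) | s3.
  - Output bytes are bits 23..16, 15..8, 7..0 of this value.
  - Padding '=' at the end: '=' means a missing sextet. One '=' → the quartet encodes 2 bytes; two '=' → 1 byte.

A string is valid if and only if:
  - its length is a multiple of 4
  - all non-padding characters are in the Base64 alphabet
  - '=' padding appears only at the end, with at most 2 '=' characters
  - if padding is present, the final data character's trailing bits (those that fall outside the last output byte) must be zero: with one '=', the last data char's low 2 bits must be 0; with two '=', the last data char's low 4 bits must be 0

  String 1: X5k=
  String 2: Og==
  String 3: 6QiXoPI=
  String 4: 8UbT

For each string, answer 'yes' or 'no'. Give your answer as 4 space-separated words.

String 1: 'X5k=' → valid
String 2: 'Og==' → valid
String 3: '6QiXoPI=' → valid
String 4: '8UbT' → valid

Answer: yes yes yes yes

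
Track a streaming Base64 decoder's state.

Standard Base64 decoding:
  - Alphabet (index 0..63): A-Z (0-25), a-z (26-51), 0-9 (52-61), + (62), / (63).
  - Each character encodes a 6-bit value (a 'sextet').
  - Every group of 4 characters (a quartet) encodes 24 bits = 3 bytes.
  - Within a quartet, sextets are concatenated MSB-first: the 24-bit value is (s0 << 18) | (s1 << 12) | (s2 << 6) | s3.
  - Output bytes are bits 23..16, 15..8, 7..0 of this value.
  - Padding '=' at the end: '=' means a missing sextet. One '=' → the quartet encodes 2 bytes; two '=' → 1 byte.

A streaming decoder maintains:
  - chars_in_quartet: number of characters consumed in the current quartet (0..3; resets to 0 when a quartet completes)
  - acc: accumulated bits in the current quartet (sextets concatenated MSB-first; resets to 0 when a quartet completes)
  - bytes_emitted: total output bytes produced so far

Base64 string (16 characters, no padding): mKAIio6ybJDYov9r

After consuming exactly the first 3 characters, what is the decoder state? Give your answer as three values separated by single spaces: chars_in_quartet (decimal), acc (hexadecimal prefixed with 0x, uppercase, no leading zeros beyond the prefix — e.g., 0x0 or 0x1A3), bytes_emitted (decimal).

Answer: 3 0x26280 0

Derivation:
After char 0 ('m'=38): chars_in_quartet=1 acc=0x26 bytes_emitted=0
After char 1 ('K'=10): chars_in_quartet=2 acc=0x98A bytes_emitted=0
After char 2 ('A'=0): chars_in_quartet=3 acc=0x26280 bytes_emitted=0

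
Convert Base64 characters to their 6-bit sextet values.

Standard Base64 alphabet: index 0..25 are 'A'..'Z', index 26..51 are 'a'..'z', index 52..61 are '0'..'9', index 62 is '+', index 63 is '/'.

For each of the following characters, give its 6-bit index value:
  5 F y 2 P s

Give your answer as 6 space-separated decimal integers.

'5': 0..9 range, 52 + ord('5') − ord('0') = 57
'F': A..Z range, ord('F') − ord('A') = 5
'y': a..z range, 26 + ord('y') − ord('a') = 50
'2': 0..9 range, 52 + ord('2') − ord('0') = 54
'P': A..Z range, ord('P') − ord('A') = 15
's': a..z range, 26 + ord('s') − ord('a') = 44

Answer: 57 5 50 54 15 44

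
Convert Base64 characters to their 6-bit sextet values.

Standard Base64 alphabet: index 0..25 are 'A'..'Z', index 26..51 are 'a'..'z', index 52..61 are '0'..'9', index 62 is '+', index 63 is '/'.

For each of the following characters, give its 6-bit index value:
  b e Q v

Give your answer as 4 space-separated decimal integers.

Answer: 27 30 16 47

Derivation:
'b': a..z range, 26 + ord('b') − ord('a') = 27
'e': a..z range, 26 + ord('e') − ord('a') = 30
'Q': A..Z range, ord('Q') − ord('A') = 16
'v': a..z range, 26 + ord('v') − ord('a') = 47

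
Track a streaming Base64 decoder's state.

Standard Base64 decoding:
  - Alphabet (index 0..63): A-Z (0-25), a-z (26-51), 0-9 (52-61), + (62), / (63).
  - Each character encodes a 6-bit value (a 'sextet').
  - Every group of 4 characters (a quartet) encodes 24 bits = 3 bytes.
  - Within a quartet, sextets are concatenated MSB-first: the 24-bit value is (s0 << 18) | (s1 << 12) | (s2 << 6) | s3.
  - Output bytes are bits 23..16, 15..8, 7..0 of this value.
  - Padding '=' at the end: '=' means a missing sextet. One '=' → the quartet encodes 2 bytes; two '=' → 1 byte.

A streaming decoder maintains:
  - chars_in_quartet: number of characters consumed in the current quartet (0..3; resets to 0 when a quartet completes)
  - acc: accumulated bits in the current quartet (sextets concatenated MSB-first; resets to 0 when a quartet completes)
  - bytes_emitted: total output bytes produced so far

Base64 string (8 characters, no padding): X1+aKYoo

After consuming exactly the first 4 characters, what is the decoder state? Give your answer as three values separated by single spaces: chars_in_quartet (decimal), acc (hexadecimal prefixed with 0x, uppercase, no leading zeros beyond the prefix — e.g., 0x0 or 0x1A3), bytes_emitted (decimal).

Answer: 0 0x0 3

Derivation:
After char 0 ('X'=23): chars_in_quartet=1 acc=0x17 bytes_emitted=0
After char 1 ('1'=53): chars_in_quartet=2 acc=0x5F5 bytes_emitted=0
After char 2 ('+'=62): chars_in_quartet=3 acc=0x17D7E bytes_emitted=0
After char 3 ('a'=26): chars_in_quartet=4 acc=0x5F5F9A -> emit 5F 5F 9A, reset; bytes_emitted=3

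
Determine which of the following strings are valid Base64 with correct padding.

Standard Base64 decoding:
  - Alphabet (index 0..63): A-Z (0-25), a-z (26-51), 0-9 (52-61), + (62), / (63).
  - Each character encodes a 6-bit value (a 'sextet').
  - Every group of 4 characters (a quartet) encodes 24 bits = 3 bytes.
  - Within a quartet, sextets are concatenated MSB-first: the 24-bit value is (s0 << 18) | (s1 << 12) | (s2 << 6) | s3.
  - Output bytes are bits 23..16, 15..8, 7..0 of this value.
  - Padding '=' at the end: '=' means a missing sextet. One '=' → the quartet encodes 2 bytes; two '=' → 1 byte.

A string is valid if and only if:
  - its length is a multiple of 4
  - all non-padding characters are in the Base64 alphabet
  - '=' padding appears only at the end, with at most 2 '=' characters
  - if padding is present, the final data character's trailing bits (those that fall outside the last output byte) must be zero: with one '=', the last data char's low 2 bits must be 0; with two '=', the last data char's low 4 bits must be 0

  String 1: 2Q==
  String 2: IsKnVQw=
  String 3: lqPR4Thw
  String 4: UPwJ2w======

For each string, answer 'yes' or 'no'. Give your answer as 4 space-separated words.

Answer: yes yes yes no

Derivation:
String 1: '2Q==' → valid
String 2: 'IsKnVQw=' → valid
String 3: 'lqPR4Thw' → valid
String 4: 'UPwJ2w======' → invalid (6 pad chars (max 2))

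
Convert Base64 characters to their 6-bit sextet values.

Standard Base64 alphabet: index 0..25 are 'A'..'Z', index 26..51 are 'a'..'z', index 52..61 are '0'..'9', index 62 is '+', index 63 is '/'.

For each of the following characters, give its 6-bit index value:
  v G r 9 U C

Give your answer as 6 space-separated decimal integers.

Answer: 47 6 43 61 20 2

Derivation:
'v': a..z range, 26 + ord('v') − ord('a') = 47
'G': A..Z range, ord('G') − ord('A') = 6
'r': a..z range, 26 + ord('r') − ord('a') = 43
'9': 0..9 range, 52 + ord('9') − ord('0') = 61
'U': A..Z range, ord('U') − ord('A') = 20
'C': A..Z range, ord('C') − ord('A') = 2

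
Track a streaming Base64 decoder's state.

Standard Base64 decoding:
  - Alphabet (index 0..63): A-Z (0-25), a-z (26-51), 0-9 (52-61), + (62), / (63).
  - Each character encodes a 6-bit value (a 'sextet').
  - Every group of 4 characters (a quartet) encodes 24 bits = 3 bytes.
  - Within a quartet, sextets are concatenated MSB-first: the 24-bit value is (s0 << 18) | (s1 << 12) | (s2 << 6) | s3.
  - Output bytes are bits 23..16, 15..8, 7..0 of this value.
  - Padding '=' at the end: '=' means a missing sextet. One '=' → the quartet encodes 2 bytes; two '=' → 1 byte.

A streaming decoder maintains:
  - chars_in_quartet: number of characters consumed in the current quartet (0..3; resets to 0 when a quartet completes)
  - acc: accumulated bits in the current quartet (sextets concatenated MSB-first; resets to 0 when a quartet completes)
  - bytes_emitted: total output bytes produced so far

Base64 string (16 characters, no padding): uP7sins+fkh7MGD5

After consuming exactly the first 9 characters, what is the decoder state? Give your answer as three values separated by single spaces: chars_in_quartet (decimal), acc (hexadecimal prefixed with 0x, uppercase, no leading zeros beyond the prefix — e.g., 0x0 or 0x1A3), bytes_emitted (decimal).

Answer: 1 0x1F 6

Derivation:
After char 0 ('u'=46): chars_in_quartet=1 acc=0x2E bytes_emitted=0
After char 1 ('P'=15): chars_in_quartet=2 acc=0xB8F bytes_emitted=0
After char 2 ('7'=59): chars_in_quartet=3 acc=0x2E3FB bytes_emitted=0
After char 3 ('s'=44): chars_in_quartet=4 acc=0xB8FEEC -> emit B8 FE EC, reset; bytes_emitted=3
After char 4 ('i'=34): chars_in_quartet=1 acc=0x22 bytes_emitted=3
After char 5 ('n'=39): chars_in_quartet=2 acc=0x8A7 bytes_emitted=3
After char 6 ('s'=44): chars_in_quartet=3 acc=0x229EC bytes_emitted=3
After char 7 ('+'=62): chars_in_quartet=4 acc=0x8A7B3E -> emit 8A 7B 3E, reset; bytes_emitted=6
After char 8 ('f'=31): chars_in_quartet=1 acc=0x1F bytes_emitted=6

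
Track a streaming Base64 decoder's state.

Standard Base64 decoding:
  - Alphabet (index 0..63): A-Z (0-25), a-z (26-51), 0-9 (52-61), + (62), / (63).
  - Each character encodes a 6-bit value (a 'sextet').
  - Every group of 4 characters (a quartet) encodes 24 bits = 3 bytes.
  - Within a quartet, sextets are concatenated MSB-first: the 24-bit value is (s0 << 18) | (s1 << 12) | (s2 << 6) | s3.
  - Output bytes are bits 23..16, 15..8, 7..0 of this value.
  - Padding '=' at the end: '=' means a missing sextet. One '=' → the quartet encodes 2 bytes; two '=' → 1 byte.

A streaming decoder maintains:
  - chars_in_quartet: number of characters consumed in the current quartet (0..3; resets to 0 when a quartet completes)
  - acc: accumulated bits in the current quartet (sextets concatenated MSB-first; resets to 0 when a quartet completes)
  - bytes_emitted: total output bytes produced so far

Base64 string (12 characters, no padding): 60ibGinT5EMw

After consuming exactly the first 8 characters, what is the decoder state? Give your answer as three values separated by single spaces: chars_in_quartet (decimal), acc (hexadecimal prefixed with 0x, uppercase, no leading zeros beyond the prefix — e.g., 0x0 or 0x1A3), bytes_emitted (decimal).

After char 0 ('6'=58): chars_in_quartet=1 acc=0x3A bytes_emitted=0
After char 1 ('0'=52): chars_in_quartet=2 acc=0xEB4 bytes_emitted=0
After char 2 ('i'=34): chars_in_quartet=3 acc=0x3AD22 bytes_emitted=0
After char 3 ('b'=27): chars_in_quartet=4 acc=0xEB489B -> emit EB 48 9B, reset; bytes_emitted=3
After char 4 ('G'=6): chars_in_quartet=1 acc=0x6 bytes_emitted=3
After char 5 ('i'=34): chars_in_quartet=2 acc=0x1A2 bytes_emitted=3
After char 6 ('n'=39): chars_in_quartet=3 acc=0x68A7 bytes_emitted=3
After char 7 ('T'=19): chars_in_quartet=4 acc=0x1A29D3 -> emit 1A 29 D3, reset; bytes_emitted=6

Answer: 0 0x0 6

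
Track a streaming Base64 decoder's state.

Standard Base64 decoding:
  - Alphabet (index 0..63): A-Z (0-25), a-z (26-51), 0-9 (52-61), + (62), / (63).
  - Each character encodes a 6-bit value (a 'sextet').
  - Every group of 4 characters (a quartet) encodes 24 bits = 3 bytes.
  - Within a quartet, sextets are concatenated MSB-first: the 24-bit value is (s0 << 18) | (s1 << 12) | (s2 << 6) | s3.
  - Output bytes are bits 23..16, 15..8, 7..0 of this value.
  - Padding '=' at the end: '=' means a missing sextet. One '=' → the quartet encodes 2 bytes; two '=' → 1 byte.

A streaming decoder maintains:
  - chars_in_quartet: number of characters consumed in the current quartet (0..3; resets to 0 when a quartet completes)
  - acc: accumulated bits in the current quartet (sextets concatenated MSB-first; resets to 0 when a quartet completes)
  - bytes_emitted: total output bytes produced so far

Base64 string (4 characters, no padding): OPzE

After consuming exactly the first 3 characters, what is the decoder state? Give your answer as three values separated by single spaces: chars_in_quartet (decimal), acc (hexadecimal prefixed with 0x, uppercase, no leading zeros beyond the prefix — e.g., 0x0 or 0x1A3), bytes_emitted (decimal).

Answer: 3 0xE3F3 0

Derivation:
After char 0 ('O'=14): chars_in_quartet=1 acc=0xE bytes_emitted=0
After char 1 ('P'=15): chars_in_quartet=2 acc=0x38F bytes_emitted=0
After char 2 ('z'=51): chars_in_quartet=3 acc=0xE3F3 bytes_emitted=0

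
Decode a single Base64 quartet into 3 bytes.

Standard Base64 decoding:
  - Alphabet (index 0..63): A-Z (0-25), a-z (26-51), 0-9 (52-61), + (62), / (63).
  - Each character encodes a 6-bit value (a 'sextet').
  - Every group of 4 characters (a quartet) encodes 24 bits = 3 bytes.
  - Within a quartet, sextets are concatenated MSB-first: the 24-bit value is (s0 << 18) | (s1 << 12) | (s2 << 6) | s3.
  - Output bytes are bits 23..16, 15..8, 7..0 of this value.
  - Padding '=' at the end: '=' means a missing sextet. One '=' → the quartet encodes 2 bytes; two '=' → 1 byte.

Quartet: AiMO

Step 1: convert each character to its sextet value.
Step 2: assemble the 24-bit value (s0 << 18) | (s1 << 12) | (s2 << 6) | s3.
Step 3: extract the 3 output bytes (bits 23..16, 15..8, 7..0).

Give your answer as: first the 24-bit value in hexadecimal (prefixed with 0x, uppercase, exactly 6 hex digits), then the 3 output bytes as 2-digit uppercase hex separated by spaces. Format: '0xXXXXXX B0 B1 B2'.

Sextets: A=0, i=34, M=12, O=14
24-bit: (0<<18) | (34<<12) | (12<<6) | 14
      = 0x000000 | 0x022000 | 0x000300 | 0x00000E
      = 0x02230E
Bytes: (v>>16)&0xFF=02, (v>>8)&0xFF=23, v&0xFF=0E

Answer: 0x02230E 02 23 0E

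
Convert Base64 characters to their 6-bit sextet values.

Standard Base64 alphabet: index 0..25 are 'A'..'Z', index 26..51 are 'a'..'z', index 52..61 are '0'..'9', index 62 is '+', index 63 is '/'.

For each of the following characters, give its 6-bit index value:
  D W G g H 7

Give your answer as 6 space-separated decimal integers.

Answer: 3 22 6 32 7 59

Derivation:
'D': A..Z range, ord('D') − ord('A') = 3
'W': A..Z range, ord('W') − ord('A') = 22
'G': A..Z range, ord('G') − ord('A') = 6
'g': a..z range, 26 + ord('g') − ord('a') = 32
'H': A..Z range, ord('H') − ord('A') = 7
'7': 0..9 range, 52 + ord('7') − ord('0') = 59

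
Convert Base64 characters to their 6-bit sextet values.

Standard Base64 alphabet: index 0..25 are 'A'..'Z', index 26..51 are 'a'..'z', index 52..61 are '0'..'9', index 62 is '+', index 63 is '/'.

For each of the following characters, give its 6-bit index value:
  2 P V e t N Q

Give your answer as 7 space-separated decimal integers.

Answer: 54 15 21 30 45 13 16

Derivation:
'2': 0..9 range, 52 + ord('2') − ord('0') = 54
'P': A..Z range, ord('P') − ord('A') = 15
'V': A..Z range, ord('V') − ord('A') = 21
'e': a..z range, 26 + ord('e') − ord('a') = 30
't': a..z range, 26 + ord('t') − ord('a') = 45
'N': A..Z range, ord('N') − ord('A') = 13
'Q': A..Z range, ord('Q') − ord('A') = 16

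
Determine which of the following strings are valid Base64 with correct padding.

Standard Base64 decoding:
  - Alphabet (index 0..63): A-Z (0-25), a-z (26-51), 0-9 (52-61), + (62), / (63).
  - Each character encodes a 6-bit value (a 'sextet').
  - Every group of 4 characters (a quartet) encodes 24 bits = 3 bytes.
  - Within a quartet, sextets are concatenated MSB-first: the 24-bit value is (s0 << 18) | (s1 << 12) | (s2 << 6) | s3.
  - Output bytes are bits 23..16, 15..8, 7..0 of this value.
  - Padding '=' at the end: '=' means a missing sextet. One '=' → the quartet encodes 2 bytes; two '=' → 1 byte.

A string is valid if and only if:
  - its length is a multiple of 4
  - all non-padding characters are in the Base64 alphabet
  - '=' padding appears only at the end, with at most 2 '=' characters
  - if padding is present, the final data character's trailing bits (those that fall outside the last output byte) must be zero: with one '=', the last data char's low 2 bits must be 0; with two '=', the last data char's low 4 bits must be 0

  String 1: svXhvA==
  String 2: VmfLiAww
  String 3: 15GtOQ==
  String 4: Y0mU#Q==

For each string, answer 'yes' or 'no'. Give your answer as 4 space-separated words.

String 1: 'svXhvA==' → valid
String 2: 'VmfLiAww' → valid
String 3: '15GtOQ==' → valid
String 4: 'Y0mU#Q==' → invalid (bad char(s): ['#'])

Answer: yes yes yes no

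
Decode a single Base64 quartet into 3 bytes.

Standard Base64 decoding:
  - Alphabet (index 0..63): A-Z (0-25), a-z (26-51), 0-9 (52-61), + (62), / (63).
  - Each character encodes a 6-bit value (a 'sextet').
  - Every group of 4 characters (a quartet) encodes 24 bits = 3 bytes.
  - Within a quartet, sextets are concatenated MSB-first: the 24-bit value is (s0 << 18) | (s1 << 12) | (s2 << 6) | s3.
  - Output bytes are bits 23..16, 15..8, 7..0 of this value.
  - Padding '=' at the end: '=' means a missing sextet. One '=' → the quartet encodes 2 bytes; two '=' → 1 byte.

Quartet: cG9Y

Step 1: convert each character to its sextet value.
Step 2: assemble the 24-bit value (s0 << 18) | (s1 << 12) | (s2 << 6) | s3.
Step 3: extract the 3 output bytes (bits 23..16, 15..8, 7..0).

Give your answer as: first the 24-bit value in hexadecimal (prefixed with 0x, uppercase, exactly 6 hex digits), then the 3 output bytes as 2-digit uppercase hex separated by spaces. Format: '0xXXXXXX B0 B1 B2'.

Sextets: c=28, G=6, 9=61, Y=24
24-bit: (28<<18) | (6<<12) | (61<<6) | 24
      = 0x700000 | 0x006000 | 0x000F40 | 0x000018
      = 0x706F58
Bytes: (v>>16)&0xFF=70, (v>>8)&0xFF=6F, v&0xFF=58

Answer: 0x706F58 70 6F 58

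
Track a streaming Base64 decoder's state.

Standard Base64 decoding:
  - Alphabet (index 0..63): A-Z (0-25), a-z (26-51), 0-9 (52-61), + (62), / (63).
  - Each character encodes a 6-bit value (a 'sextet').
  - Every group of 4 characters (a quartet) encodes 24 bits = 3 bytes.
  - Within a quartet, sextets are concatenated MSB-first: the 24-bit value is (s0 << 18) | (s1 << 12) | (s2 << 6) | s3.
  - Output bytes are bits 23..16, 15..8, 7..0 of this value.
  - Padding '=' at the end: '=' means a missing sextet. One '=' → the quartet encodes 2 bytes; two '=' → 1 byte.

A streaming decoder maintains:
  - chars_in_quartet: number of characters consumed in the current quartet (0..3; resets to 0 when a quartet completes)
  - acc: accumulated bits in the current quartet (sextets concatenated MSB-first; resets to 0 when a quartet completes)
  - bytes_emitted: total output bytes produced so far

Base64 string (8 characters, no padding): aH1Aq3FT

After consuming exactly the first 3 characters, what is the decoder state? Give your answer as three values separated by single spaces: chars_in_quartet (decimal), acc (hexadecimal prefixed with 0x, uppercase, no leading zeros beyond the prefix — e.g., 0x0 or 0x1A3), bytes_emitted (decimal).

Answer: 3 0x1A1F5 0

Derivation:
After char 0 ('a'=26): chars_in_quartet=1 acc=0x1A bytes_emitted=0
After char 1 ('H'=7): chars_in_quartet=2 acc=0x687 bytes_emitted=0
After char 2 ('1'=53): chars_in_quartet=3 acc=0x1A1F5 bytes_emitted=0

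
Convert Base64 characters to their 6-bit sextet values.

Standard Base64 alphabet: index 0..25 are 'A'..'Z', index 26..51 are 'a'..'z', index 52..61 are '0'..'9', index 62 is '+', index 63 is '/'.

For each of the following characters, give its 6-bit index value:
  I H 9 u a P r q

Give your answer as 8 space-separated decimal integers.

'I': A..Z range, ord('I') − ord('A') = 8
'H': A..Z range, ord('H') − ord('A') = 7
'9': 0..9 range, 52 + ord('9') − ord('0') = 61
'u': a..z range, 26 + ord('u') − ord('a') = 46
'a': a..z range, 26 + ord('a') − ord('a') = 26
'P': A..Z range, ord('P') − ord('A') = 15
'r': a..z range, 26 + ord('r') − ord('a') = 43
'q': a..z range, 26 + ord('q') − ord('a') = 42

Answer: 8 7 61 46 26 15 43 42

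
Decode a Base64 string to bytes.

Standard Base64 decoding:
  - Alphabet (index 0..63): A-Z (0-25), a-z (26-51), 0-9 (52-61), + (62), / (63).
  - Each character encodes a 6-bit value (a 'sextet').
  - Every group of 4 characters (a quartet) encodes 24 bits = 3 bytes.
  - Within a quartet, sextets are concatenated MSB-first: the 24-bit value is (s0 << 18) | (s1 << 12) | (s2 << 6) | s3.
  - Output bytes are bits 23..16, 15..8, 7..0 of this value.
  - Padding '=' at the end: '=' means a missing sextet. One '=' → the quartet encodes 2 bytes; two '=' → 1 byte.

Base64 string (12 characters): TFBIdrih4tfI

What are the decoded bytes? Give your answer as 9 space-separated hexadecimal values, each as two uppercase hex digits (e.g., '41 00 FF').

Answer: 4C 50 48 76 B8 A1 E2 D7 C8

Derivation:
After char 0 ('T'=19): chars_in_quartet=1 acc=0x13 bytes_emitted=0
After char 1 ('F'=5): chars_in_quartet=2 acc=0x4C5 bytes_emitted=0
After char 2 ('B'=1): chars_in_quartet=3 acc=0x13141 bytes_emitted=0
After char 3 ('I'=8): chars_in_quartet=4 acc=0x4C5048 -> emit 4C 50 48, reset; bytes_emitted=3
After char 4 ('d'=29): chars_in_quartet=1 acc=0x1D bytes_emitted=3
After char 5 ('r'=43): chars_in_quartet=2 acc=0x76B bytes_emitted=3
After char 6 ('i'=34): chars_in_quartet=3 acc=0x1DAE2 bytes_emitted=3
After char 7 ('h'=33): chars_in_quartet=4 acc=0x76B8A1 -> emit 76 B8 A1, reset; bytes_emitted=6
After char 8 ('4'=56): chars_in_quartet=1 acc=0x38 bytes_emitted=6
After char 9 ('t'=45): chars_in_quartet=2 acc=0xE2D bytes_emitted=6
After char 10 ('f'=31): chars_in_quartet=3 acc=0x38B5F bytes_emitted=6
After char 11 ('I'=8): chars_in_quartet=4 acc=0xE2D7C8 -> emit E2 D7 C8, reset; bytes_emitted=9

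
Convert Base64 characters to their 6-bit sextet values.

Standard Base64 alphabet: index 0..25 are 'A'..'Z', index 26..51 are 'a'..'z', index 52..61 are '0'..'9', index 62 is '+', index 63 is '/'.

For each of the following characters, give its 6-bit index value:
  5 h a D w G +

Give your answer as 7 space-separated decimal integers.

'5': 0..9 range, 52 + ord('5') − ord('0') = 57
'h': a..z range, 26 + ord('h') − ord('a') = 33
'a': a..z range, 26 + ord('a') − ord('a') = 26
'D': A..Z range, ord('D') − ord('A') = 3
'w': a..z range, 26 + ord('w') − ord('a') = 48
'G': A..Z range, ord('G') − ord('A') = 6
'+': index 62

Answer: 57 33 26 3 48 6 62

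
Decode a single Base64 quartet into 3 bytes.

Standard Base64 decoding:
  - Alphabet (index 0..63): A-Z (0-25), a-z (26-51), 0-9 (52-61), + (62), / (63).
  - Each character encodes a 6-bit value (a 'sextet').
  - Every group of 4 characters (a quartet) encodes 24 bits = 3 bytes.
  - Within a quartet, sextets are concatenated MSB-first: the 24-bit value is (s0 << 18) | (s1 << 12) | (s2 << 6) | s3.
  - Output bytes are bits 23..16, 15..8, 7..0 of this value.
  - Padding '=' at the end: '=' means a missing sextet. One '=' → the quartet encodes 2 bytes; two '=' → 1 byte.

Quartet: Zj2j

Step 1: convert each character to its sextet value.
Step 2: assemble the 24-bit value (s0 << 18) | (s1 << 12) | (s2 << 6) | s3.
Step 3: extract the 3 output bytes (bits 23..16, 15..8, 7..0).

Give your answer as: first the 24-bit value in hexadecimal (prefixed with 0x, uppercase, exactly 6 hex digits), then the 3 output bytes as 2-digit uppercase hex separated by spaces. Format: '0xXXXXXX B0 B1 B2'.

Answer: 0x663DA3 66 3D A3

Derivation:
Sextets: Z=25, j=35, 2=54, j=35
24-bit: (25<<18) | (35<<12) | (54<<6) | 35
      = 0x640000 | 0x023000 | 0x000D80 | 0x000023
      = 0x663DA3
Bytes: (v>>16)&0xFF=66, (v>>8)&0xFF=3D, v&0xFF=A3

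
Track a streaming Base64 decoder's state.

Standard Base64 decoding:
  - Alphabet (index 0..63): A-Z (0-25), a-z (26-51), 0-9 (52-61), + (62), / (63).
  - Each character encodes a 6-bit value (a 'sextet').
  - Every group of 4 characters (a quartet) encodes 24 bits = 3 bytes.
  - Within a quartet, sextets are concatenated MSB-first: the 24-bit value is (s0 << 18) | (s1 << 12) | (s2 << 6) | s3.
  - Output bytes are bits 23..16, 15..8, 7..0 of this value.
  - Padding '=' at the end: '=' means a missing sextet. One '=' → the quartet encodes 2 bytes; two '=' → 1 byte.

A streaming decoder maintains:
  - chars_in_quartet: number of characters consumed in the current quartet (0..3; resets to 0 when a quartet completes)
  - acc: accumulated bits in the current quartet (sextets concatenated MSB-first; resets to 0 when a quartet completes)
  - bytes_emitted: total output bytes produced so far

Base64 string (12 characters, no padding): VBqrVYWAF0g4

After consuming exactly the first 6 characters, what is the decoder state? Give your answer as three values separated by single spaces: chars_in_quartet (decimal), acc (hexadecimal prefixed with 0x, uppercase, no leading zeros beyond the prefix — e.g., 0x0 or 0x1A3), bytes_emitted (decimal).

After char 0 ('V'=21): chars_in_quartet=1 acc=0x15 bytes_emitted=0
After char 1 ('B'=1): chars_in_quartet=2 acc=0x541 bytes_emitted=0
After char 2 ('q'=42): chars_in_quartet=3 acc=0x1506A bytes_emitted=0
After char 3 ('r'=43): chars_in_quartet=4 acc=0x541AAB -> emit 54 1A AB, reset; bytes_emitted=3
After char 4 ('V'=21): chars_in_quartet=1 acc=0x15 bytes_emitted=3
After char 5 ('Y'=24): chars_in_quartet=2 acc=0x558 bytes_emitted=3

Answer: 2 0x558 3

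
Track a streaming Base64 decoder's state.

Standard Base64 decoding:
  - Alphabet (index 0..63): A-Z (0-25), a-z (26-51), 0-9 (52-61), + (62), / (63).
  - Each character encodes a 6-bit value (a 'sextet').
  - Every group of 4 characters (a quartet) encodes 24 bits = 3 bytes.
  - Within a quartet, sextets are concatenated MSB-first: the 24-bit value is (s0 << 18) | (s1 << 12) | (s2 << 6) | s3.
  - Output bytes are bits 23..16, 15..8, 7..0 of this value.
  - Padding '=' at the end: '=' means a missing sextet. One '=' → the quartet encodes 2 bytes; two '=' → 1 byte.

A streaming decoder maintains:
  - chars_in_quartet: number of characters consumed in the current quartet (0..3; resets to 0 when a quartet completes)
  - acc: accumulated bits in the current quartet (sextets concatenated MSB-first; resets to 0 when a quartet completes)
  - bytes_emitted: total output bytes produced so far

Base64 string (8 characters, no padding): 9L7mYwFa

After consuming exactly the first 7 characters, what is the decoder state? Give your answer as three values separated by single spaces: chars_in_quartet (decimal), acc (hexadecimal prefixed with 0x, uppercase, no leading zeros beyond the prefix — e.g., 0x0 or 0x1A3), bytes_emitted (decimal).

Answer: 3 0x18C05 3

Derivation:
After char 0 ('9'=61): chars_in_quartet=1 acc=0x3D bytes_emitted=0
After char 1 ('L'=11): chars_in_quartet=2 acc=0xF4B bytes_emitted=0
After char 2 ('7'=59): chars_in_quartet=3 acc=0x3D2FB bytes_emitted=0
After char 3 ('m'=38): chars_in_quartet=4 acc=0xF4BEE6 -> emit F4 BE E6, reset; bytes_emitted=3
After char 4 ('Y'=24): chars_in_quartet=1 acc=0x18 bytes_emitted=3
After char 5 ('w'=48): chars_in_quartet=2 acc=0x630 bytes_emitted=3
After char 6 ('F'=5): chars_in_quartet=3 acc=0x18C05 bytes_emitted=3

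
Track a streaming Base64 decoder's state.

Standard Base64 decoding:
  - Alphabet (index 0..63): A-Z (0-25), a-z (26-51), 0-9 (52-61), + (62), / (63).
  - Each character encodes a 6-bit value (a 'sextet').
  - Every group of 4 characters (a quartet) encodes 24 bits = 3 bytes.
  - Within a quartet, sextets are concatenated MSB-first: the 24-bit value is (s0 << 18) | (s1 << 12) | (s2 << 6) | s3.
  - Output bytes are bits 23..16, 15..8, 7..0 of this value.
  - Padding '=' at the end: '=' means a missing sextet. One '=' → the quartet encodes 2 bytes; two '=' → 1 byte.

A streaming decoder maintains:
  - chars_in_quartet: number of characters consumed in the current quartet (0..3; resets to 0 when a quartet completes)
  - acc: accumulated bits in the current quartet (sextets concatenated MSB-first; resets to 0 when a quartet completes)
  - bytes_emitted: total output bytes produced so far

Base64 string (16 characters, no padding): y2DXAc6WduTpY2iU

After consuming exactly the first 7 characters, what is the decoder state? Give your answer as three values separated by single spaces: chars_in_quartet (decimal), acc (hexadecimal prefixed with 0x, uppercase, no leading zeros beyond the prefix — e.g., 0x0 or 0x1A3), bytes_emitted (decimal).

After char 0 ('y'=50): chars_in_quartet=1 acc=0x32 bytes_emitted=0
After char 1 ('2'=54): chars_in_quartet=2 acc=0xCB6 bytes_emitted=0
After char 2 ('D'=3): chars_in_quartet=3 acc=0x32D83 bytes_emitted=0
After char 3 ('X'=23): chars_in_quartet=4 acc=0xCB60D7 -> emit CB 60 D7, reset; bytes_emitted=3
After char 4 ('A'=0): chars_in_quartet=1 acc=0x0 bytes_emitted=3
After char 5 ('c'=28): chars_in_quartet=2 acc=0x1C bytes_emitted=3
After char 6 ('6'=58): chars_in_quartet=3 acc=0x73A bytes_emitted=3

Answer: 3 0x73A 3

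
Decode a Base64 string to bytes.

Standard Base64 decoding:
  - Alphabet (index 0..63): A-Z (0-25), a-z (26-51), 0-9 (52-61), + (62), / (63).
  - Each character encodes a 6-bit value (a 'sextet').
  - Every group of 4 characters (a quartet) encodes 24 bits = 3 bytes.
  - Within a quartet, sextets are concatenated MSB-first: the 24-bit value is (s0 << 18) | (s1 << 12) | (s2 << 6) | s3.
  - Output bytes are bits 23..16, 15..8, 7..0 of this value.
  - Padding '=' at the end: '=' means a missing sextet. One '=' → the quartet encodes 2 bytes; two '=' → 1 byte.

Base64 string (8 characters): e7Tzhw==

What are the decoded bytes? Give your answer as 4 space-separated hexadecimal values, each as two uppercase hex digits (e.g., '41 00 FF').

After char 0 ('e'=30): chars_in_quartet=1 acc=0x1E bytes_emitted=0
After char 1 ('7'=59): chars_in_quartet=2 acc=0x7BB bytes_emitted=0
After char 2 ('T'=19): chars_in_quartet=3 acc=0x1EED3 bytes_emitted=0
After char 3 ('z'=51): chars_in_quartet=4 acc=0x7BB4F3 -> emit 7B B4 F3, reset; bytes_emitted=3
After char 4 ('h'=33): chars_in_quartet=1 acc=0x21 bytes_emitted=3
After char 5 ('w'=48): chars_in_quartet=2 acc=0x870 bytes_emitted=3
Padding '==': partial quartet acc=0x870 -> emit 87; bytes_emitted=4

Answer: 7B B4 F3 87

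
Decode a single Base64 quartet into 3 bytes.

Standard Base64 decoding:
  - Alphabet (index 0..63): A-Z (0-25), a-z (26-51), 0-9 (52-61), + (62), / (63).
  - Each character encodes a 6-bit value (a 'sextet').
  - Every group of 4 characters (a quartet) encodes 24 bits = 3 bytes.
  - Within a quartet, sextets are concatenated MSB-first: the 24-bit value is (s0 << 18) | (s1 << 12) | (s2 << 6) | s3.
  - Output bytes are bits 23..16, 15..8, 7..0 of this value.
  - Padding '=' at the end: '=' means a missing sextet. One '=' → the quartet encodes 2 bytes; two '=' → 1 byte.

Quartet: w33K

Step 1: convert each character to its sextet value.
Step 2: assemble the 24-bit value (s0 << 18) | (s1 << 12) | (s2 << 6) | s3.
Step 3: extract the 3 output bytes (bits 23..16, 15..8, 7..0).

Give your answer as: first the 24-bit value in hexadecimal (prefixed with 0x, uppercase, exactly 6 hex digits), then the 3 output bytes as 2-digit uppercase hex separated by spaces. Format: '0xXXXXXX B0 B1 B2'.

Sextets: w=48, 3=55, 3=55, K=10
24-bit: (48<<18) | (55<<12) | (55<<6) | 10
      = 0xC00000 | 0x037000 | 0x000DC0 | 0x00000A
      = 0xC37DCA
Bytes: (v>>16)&0xFF=C3, (v>>8)&0xFF=7D, v&0xFF=CA

Answer: 0xC37DCA C3 7D CA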